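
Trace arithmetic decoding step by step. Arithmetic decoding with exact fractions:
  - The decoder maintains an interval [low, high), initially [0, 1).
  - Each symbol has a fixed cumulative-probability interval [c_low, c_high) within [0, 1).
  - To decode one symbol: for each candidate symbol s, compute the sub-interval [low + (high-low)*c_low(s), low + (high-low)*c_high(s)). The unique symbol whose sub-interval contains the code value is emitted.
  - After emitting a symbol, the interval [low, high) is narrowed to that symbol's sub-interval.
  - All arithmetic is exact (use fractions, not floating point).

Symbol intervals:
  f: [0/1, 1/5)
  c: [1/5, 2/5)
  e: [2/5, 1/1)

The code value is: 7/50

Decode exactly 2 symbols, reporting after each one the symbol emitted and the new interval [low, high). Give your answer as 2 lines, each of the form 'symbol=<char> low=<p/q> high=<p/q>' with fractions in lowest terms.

Answer: symbol=f low=0/1 high=1/5
symbol=e low=2/25 high=1/5

Derivation:
Step 1: interval [0/1, 1/1), width = 1/1 - 0/1 = 1/1
  'f': [0/1 + 1/1*0/1, 0/1 + 1/1*1/5) = [0/1, 1/5) <- contains code 7/50
  'c': [0/1 + 1/1*1/5, 0/1 + 1/1*2/5) = [1/5, 2/5)
  'e': [0/1 + 1/1*2/5, 0/1 + 1/1*1/1) = [2/5, 1/1)
  emit 'f', narrow to [0/1, 1/5)
Step 2: interval [0/1, 1/5), width = 1/5 - 0/1 = 1/5
  'f': [0/1 + 1/5*0/1, 0/1 + 1/5*1/5) = [0/1, 1/25)
  'c': [0/1 + 1/5*1/5, 0/1 + 1/5*2/5) = [1/25, 2/25)
  'e': [0/1 + 1/5*2/5, 0/1 + 1/5*1/1) = [2/25, 1/5) <- contains code 7/50
  emit 'e', narrow to [2/25, 1/5)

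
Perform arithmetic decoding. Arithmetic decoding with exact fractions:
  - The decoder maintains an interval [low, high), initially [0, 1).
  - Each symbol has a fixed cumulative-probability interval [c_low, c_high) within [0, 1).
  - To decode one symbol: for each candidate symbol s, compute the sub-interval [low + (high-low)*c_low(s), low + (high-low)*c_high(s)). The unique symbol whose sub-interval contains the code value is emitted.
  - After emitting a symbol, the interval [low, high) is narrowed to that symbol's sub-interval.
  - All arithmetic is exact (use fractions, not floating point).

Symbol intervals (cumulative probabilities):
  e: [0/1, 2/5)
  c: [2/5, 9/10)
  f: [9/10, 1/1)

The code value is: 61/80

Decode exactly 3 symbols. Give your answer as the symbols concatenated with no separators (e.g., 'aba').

Step 1: interval [0/1, 1/1), width = 1/1 - 0/1 = 1/1
  'e': [0/1 + 1/1*0/1, 0/1 + 1/1*2/5) = [0/1, 2/5)
  'c': [0/1 + 1/1*2/5, 0/1 + 1/1*9/10) = [2/5, 9/10) <- contains code 61/80
  'f': [0/1 + 1/1*9/10, 0/1 + 1/1*1/1) = [9/10, 1/1)
  emit 'c', narrow to [2/5, 9/10)
Step 2: interval [2/5, 9/10), width = 9/10 - 2/5 = 1/2
  'e': [2/5 + 1/2*0/1, 2/5 + 1/2*2/5) = [2/5, 3/5)
  'c': [2/5 + 1/2*2/5, 2/5 + 1/2*9/10) = [3/5, 17/20) <- contains code 61/80
  'f': [2/5 + 1/2*9/10, 2/5 + 1/2*1/1) = [17/20, 9/10)
  emit 'c', narrow to [3/5, 17/20)
Step 3: interval [3/5, 17/20), width = 17/20 - 3/5 = 1/4
  'e': [3/5 + 1/4*0/1, 3/5 + 1/4*2/5) = [3/5, 7/10)
  'c': [3/5 + 1/4*2/5, 3/5 + 1/4*9/10) = [7/10, 33/40) <- contains code 61/80
  'f': [3/5 + 1/4*9/10, 3/5 + 1/4*1/1) = [33/40, 17/20)
  emit 'c', narrow to [7/10, 33/40)

Answer: ccc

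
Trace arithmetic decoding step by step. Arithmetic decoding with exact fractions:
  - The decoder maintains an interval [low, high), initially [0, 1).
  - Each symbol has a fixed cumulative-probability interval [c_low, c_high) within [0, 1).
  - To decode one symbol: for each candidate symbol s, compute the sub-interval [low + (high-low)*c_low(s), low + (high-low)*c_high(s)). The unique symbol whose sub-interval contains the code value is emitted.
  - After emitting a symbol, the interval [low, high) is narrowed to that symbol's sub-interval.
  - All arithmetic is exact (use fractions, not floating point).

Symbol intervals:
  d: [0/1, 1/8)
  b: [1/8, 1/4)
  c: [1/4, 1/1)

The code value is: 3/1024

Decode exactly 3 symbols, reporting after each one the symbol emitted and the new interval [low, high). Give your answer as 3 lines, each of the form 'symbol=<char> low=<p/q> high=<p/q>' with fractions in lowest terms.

Step 1: interval [0/1, 1/1), width = 1/1 - 0/1 = 1/1
  'd': [0/1 + 1/1*0/1, 0/1 + 1/1*1/8) = [0/1, 1/8) <- contains code 3/1024
  'b': [0/1 + 1/1*1/8, 0/1 + 1/1*1/4) = [1/8, 1/4)
  'c': [0/1 + 1/1*1/4, 0/1 + 1/1*1/1) = [1/4, 1/1)
  emit 'd', narrow to [0/1, 1/8)
Step 2: interval [0/1, 1/8), width = 1/8 - 0/1 = 1/8
  'd': [0/1 + 1/8*0/1, 0/1 + 1/8*1/8) = [0/1, 1/64) <- contains code 3/1024
  'b': [0/1 + 1/8*1/8, 0/1 + 1/8*1/4) = [1/64, 1/32)
  'c': [0/1 + 1/8*1/4, 0/1 + 1/8*1/1) = [1/32, 1/8)
  emit 'd', narrow to [0/1, 1/64)
Step 3: interval [0/1, 1/64), width = 1/64 - 0/1 = 1/64
  'd': [0/1 + 1/64*0/1, 0/1 + 1/64*1/8) = [0/1, 1/512)
  'b': [0/1 + 1/64*1/8, 0/1 + 1/64*1/4) = [1/512, 1/256) <- contains code 3/1024
  'c': [0/1 + 1/64*1/4, 0/1 + 1/64*1/1) = [1/256, 1/64)
  emit 'b', narrow to [1/512, 1/256)

Answer: symbol=d low=0/1 high=1/8
symbol=d low=0/1 high=1/64
symbol=b low=1/512 high=1/256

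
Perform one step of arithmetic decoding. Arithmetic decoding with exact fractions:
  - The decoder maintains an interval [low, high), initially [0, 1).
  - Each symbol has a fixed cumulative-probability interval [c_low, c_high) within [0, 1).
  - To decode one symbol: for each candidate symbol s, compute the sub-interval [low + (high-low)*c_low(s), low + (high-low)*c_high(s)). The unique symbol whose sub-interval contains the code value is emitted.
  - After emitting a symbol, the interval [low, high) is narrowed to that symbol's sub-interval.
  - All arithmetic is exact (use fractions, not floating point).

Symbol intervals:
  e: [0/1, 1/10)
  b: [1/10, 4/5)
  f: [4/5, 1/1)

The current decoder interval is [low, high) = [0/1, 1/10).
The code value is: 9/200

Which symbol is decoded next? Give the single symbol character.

Interval width = high − low = 1/10 − 0/1 = 1/10
Scaled code = (code − low) / width = (9/200 − 0/1) / 1/10 = 9/20
  e: [0/1, 1/10) 
  b: [1/10, 4/5) ← scaled code falls here ✓
  f: [4/5, 1/1) 

Answer: b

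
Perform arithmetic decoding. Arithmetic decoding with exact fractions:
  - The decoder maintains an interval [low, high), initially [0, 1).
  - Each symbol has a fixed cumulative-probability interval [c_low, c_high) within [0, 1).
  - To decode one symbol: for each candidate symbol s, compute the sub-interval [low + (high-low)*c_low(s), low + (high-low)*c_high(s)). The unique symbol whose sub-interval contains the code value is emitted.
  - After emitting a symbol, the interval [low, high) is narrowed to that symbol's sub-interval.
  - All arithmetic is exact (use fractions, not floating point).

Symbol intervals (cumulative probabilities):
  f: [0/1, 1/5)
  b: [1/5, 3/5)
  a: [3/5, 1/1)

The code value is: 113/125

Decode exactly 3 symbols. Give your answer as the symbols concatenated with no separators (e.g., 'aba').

Step 1: interval [0/1, 1/1), width = 1/1 - 0/1 = 1/1
  'f': [0/1 + 1/1*0/1, 0/1 + 1/1*1/5) = [0/1, 1/5)
  'b': [0/1 + 1/1*1/5, 0/1 + 1/1*3/5) = [1/5, 3/5)
  'a': [0/1 + 1/1*3/5, 0/1 + 1/1*1/1) = [3/5, 1/1) <- contains code 113/125
  emit 'a', narrow to [3/5, 1/1)
Step 2: interval [3/5, 1/1), width = 1/1 - 3/5 = 2/5
  'f': [3/5 + 2/5*0/1, 3/5 + 2/5*1/5) = [3/5, 17/25)
  'b': [3/5 + 2/5*1/5, 3/5 + 2/5*3/5) = [17/25, 21/25)
  'a': [3/5 + 2/5*3/5, 3/5 + 2/5*1/1) = [21/25, 1/1) <- contains code 113/125
  emit 'a', narrow to [21/25, 1/1)
Step 3: interval [21/25, 1/1), width = 1/1 - 21/25 = 4/25
  'f': [21/25 + 4/25*0/1, 21/25 + 4/25*1/5) = [21/25, 109/125)
  'b': [21/25 + 4/25*1/5, 21/25 + 4/25*3/5) = [109/125, 117/125) <- contains code 113/125
  'a': [21/25 + 4/25*3/5, 21/25 + 4/25*1/1) = [117/125, 1/1)
  emit 'b', narrow to [109/125, 117/125)

Answer: aab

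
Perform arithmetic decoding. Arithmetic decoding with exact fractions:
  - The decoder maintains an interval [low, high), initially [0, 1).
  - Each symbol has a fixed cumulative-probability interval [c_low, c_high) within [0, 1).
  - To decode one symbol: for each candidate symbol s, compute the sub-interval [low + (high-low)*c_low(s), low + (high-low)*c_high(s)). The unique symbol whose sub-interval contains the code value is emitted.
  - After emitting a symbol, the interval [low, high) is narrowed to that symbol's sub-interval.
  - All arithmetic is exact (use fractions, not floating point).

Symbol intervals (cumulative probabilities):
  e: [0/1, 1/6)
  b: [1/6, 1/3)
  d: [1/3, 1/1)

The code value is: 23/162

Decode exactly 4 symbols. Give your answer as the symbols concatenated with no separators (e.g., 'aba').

Step 1: interval [0/1, 1/1), width = 1/1 - 0/1 = 1/1
  'e': [0/1 + 1/1*0/1, 0/1 + 1/1*1/6) = [0/1, 1/6) <- contains code 23/162
  'b': [0/1 + 1/1*1/6, 0/1 + 1/1*1/3) = [1/6, 1/3)
  'd': [0/1 + 1/1*1/3, 0/1 + 1/1*1/1) = [1/3, 1/1)
  emit 'e', narrow to [0/1, 1/6)
Step 2: interval [0/1, 1/6), width = 1/6 - 0/1 = 1/6
  'e': [0/1 + 1/6*0/1, 0/1 + 1/6*1/6) = [0/1, 1/36)
  'b': [0/1 + 1/6*1/6, 0/1 + 1/6*1/3) = [1/36, 1/18)
  'd': [0/1 + 1/6*1/3, 0/1 + 1/6*1/1) = [1/18, 1/6) <- contains code 23/162
  emit 'd', narrow to [1/18, 1/6)
Step 3: interval [1/18, 1/6), width = 1/6 - 1/18 = 1/9
  'e': [1/18 + 1/9*0/1, 1/18 + 1/9*1/6) = [1/18, 2/27)
  'b': [1/18 + 1/9*1/6, 1/18 + 1/9*1/3) = [2/27, 5/54)
  'd': [1/18 + 1/9*1/3, 1/18 + 1/9*1/1) = [5/54, 1/6) <- contains code 23/162
  emit 'd', narrow to [5/54, 1/6)
Step 4: interval [5/54, 1/6), width = 1/6 - 5/54 = 2/27
  'e': [5/54 + 2/27*0/1, 5/54 + 2/27*1/6) = [5/54, 17/162)
  'b': [5/54 + 2/27*1/6, 5/54 + 2/27*1/3) = [17/162, 19/162)
  'd': [5/54 + 2/27*1/3, 5/54 + 2/27*1/1) = [19/162, 1/6) <- contains code 23/162
  emit 'd', narrow to [19/162, 1/6)

Answer: eddd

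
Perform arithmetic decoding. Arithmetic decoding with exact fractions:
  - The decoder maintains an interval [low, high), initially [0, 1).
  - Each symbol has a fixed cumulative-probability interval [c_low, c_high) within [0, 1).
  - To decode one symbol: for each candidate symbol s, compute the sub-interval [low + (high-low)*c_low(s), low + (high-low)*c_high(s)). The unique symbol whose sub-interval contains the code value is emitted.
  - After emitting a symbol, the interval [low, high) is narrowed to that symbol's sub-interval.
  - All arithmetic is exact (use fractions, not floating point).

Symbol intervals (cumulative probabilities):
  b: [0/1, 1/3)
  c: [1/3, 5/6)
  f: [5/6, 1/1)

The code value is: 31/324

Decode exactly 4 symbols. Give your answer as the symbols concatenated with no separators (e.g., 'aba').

Answer: bbfb

Derivation:
Step 1: interval [0/1, 1/1), width = 1/1 - 0/1 = 1/1
  'b': [0/1 + 1/1*0/1, 0/1 + 1/1*1/3) = [0/1, 1/3) <- contains code 31/324
  'c': [0/1 + 1/1*1/3, 0/1 + 1/1*5/6) = [1/3, 5/6)
  'f': [0/1 + 1/1*5/6, 0/1 + 1/1*1/1) = [5/6, 1/1)
  emit 'b', narrow to [0/1, 1/3)
Step 2: interval [0/1, 1/3), width = 1/3 - 0/1 = 1/3
  'b': [0/1 + 1/3*0/1, 0/1 + 1/3*1/3) = [0/1, 1/9) <- contains code 31/324
  'c': [0/1 + 1/3*1/3, 0/1 + 1/3*5/6) = [1/9, 5/18)
  'f': [0/1 + 1/3*5/6, 0/1 + 1/3*1/1) = [5/18, 1/3)
  emit 'b', narrow to [0/1, 1/9)
Step 3: interval [0/1, 1/9), width = 1/9 - 0/1 = 1/9
  'b': [0/1 + 1/9*0/1, 0/1 + 1/9*1/3) = [0/1, 1/27)
  'c': [0/1 + 1/9*1/3, 0/1 + 1/9*5/6) = [1/27, 5/54)
  'f': [0/1 + 1/9*5/6, 0/1 + 1/9*1/1) = [5/54, 1/9) <- contains code 31/324
  emit 'f', narrow to [5/54, 1/9)
Step 4: interval [5/54, 1/9), width = 1/9 - 5/54 = 1/54
  'b': [5/54 + 1/54*0/1, 5/54 + 1/54*1/3) = [5/54, 8/81) <- contains code 31/324
  'c': [5/54 + 1/54*1/3, 5/54 + 1/54*5/6) = [8/81, 35/324)
  'f': [5/54 + 1/54*5/6, 5/54 + 1/54*1/1) = [35/324, 1/9)
  emit 'b', narrow to [5/54, 8/81)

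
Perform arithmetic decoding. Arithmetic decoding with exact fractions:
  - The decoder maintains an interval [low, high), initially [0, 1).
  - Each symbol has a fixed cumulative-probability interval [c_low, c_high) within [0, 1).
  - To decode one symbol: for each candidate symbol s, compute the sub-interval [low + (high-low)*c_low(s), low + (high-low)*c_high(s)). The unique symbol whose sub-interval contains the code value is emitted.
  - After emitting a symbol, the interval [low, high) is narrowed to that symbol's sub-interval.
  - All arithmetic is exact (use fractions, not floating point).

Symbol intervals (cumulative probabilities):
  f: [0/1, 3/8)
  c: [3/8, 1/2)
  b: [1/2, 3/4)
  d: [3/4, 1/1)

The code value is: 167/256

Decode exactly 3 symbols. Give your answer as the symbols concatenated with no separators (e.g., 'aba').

Answer: bbc

Derivation:
Step 1: interval [0/1, 1/1), width = 1/1 - 0/1 = 1/1
  'f': [0/1 + 1/1*0/1, 0/1 + 1/1*3/8) = [0/1, 3/8)
  'c': [0/1 + 1/1*3/8, 0/1 + 1/1*1/2) = [3/8, 1/2)
  'b': [0/1 + 1/1*1/2, 0/1 + 1/1*3/4) = [1/2, 3/4) <- contains code 167/256
  'd': [0/1 + 1/1*3/4, 0/1 + 1/1*1/1) = [3/4, 1/1)
  emit 'b', narrow to [1/2, 3/4)
Step 2: interval [1/2, 3/4), width = 3/4 - 1/2 = 1/4
  'f': [1/2 + 1/4*0/1, 1/2 + 1/4*3/8) = [1/2, 19/32)
  'c': [1/2 + 1/4*3/8, 1/2 + 1/4*1/2) = [19/32, 5/8)
  'b': [1/2 + 1/4*1/2, 1/2 + 1/4*3/4) = [5/8, 11/16) <- contains code 167/256
  'd': [1/2 + 1/4*3/4, 1/2 + 1/4*1/1) = [11/16, 3/4)
  emit 'b', narrow to [5/8, 11/16)
Step 3: interval [5/8, 11/16), width = 11/16 - 5/8 = 1/16
  'f': [5/8 + 1/16*0/1, 5/8 + 1/16*3/8) = [5/8, 83/128)
  'c': [5/8 + 1/16*3/8, 5/8 + 1/16*1/2) = [83/128, 21/32) <- contains code 167/256
  'b': [5/8 + 1/16*1/2, 5/8 + 1/16*3/4) = [21/32, 43/64)
  'd': [5/8 + 1/16*3/4, 5/8 + 1/16*1/1) = [43/64, 11/16)
  emit 'c', narrow to [83/128, 21/32)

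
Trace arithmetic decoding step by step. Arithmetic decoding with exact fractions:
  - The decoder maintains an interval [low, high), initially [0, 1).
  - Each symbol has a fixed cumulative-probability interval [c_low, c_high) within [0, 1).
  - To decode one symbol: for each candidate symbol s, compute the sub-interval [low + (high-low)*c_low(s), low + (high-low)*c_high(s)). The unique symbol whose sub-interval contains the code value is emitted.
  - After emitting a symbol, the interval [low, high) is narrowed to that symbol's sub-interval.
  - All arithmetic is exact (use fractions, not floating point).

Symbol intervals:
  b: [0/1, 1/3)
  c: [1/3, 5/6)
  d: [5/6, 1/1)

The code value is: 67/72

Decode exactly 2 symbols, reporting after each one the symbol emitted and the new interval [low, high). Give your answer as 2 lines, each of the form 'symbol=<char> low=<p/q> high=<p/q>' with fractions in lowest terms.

Answer: symbol=d low=5/6 high=1/1
symbol=c low=8/9 high=35/36

Derivation:
Step 1: interval [0/1, 1/1), width = 1/1 - 0/1 = 1/1
  'b': [0/1 + 1/1*0/1, 0/1 + 1/1*1/3) = [0/1, 1/3)
  'c': [0/1 + 1/1*1/3, 0/1 + 1/1*5/6) = [1/3, 5/6)
  'd': [0/1 + 1/1*5/6, 0/1 + 1/1*1/1) = [5/6, 1/1) <- contains code 67/72
  emit 'd', narrow to [5/6, 1/1)
Step 2: interval [5/6, 1/1), width = 1/1 - 5/6 = 1/6
  'b': [5/6 + 1/6*0/1, 5/6 + 1/6*1/3) = [5/6, 8/9)
  'c': [5/6 + 1/6*1/3, 5/6 + 1/6*5/6) = [8/9, 35/36) <- contains code 67/72
  'd': [5/6 + 1/6*5/6, 5/6 + 1/6*1/1) = [35/36, 1/1)
  emit 'c', narrow to [8/9, 35/36)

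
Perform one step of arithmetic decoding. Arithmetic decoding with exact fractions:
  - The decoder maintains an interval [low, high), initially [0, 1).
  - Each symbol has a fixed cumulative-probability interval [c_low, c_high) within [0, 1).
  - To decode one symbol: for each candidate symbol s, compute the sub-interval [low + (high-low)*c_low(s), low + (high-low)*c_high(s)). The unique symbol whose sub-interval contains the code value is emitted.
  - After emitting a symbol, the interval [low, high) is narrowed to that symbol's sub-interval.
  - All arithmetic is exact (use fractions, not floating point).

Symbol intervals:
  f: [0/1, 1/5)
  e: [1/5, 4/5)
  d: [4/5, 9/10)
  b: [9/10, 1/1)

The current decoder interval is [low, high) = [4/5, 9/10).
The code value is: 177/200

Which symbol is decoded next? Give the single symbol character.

Interval width = high − low = 9/10 − 4/5 = 1/10
Scaled code = (code − low) / width = (177/200 − 4/5) / 1/10 = 17/20
  f: [0/1, 1/5) 
  e: [1/5, 4/5) 
  d: [4/5, 9/10) ← scaled code falls here ✓
  b: [9/10, 1/1) 

Answer: d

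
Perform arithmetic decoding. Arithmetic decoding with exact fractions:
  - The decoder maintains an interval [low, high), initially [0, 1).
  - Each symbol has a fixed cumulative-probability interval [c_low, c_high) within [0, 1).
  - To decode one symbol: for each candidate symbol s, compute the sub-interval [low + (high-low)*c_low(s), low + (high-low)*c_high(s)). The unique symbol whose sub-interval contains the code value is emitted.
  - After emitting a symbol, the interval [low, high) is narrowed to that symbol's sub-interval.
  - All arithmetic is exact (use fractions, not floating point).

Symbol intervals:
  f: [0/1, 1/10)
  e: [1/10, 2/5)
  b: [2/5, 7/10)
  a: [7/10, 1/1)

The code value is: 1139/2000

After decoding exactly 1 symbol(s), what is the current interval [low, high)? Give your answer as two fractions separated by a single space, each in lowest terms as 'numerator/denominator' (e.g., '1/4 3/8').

Step 1: interval [0/1, 1/1), width = 1/1 - 0/1 = 1/1
  'f': [0/1 + 1/1*0/1, 0/1 + 1/1*1/10) = [0/1, 1/10)
  'e': [0/1 + 1/1*1/10, 0/1 + 1/1*2/5) = [1/10, 2/5)
  'b': [0/1 + 1/1*2/5, 0/1 + 1/1*7/10) = [2/5, 7/10) <- contains code 1139/2000
  'a': [0/1 + 1/1*7/10, 0/1 + 1/1*1/1) = [7/10, 1/1)
  emit 'b', narrow to [2/5, 7/10)

Answer: 2/5 7/10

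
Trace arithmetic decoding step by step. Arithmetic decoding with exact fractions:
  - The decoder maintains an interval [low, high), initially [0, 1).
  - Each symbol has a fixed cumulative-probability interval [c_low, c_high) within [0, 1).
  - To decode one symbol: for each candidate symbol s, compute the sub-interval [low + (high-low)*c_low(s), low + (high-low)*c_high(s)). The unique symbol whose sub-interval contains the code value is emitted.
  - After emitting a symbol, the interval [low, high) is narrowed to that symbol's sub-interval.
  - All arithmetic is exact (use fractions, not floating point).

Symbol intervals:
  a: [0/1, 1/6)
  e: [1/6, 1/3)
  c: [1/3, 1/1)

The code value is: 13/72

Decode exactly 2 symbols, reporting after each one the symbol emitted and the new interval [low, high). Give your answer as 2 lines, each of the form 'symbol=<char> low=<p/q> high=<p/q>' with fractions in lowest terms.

Answer: symbol=e low=1/6 high=1/3
symbol=a low=1/6 high=7/36

Derivation:
Step 1: interval [0/1, 1/1), width = 1/1 - 0/1 = 1/1
  'a': [0/1 + 1/1*0/1, 0/1 + 1/1*1/6) = [0/1, 1/6)
  'e': [0/1 + 1/1*1/6, 0/1 + 1/1*1/3) = [1/6, 1/3) <- contains code 13/72
  'c': [0/1 + 1/1*1/3, 0/1 + 1/1*1/1) = [1/3, 1/1)
  emit 'e', narrow to [1/6, 1/3)
Step 2: interval [1/6, 1/3), width = 1/3 - 1/6 = 1/6
  'a': [1/6 + 1/6*0/1, 1/6 + 1/6*1/6) = [1/6, 7/36) <- contains code 13/72
  'e': [1/6 + 1/6*1/6, 1/6 + 1/6*1/3) = [7/36, 2/9)
  'c': [1/6 + 1/6*1/3, 1/6 + 1/6*1/1) = [2/9, 1/3)
  emit 'a', narrow to [1/6, 7/36)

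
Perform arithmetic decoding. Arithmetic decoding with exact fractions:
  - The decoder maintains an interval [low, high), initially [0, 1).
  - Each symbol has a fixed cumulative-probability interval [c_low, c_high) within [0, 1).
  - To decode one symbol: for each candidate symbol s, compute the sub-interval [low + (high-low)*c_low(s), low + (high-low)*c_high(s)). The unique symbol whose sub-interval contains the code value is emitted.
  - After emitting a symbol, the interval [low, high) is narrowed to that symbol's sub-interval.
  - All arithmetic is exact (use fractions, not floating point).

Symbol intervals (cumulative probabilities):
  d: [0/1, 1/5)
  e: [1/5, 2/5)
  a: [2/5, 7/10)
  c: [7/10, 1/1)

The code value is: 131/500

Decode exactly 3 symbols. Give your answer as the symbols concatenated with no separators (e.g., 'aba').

Answer: eea

Derivation:
Step 1: interval [0/1, 1/1), width = 1/1 - 0/1 = 1/1
  'd': [0/1 + 1/1*0/1, 0/1 + 1/1*1/5) = [0/1, 1/5)
  'e': [0/1 + 1/1*1/5, 0/1 + 1/1*2/5) = [1/5, 2/5) <- contains code 131/500
  'a': [0/1 + 1/1*2/5, 0/1 + 1/1*7/10) = [2/5, 7/10)
  'c': [0/1 + 1/1*7/10, 0/1 + 1/1*1/1) = [7/10, 1/1)
  emit 'e', narrow to [1/5, 2/5)
Step 2: interval [1/5, 2/5), width = 2/5 - 1/5 = 1/5
  'd': [1/5 + 1/5*0/1, 1/5 + 1/5*1/5) = [1/5, 6/25)
  'e': [1/5 + 1/5*1/5, 1/5 + 1/5*2/5) = [6/25, 7/25) <- contains code 131/500
  'a': [1/5 + 1/5*2/5, 1/5 + 1/5*7/10) = [7/25, 17/50)
  'c': [1/5 + 1/5*7/10, 1/5 + 1/5*1/1) = [17/50, 2/5)
  emit 'e', narrow to [6/25, 7/25)
Step 3: interval [6/25, 7/25), width = 7/25 - 6/25 = 1/25
  'd': [6/25 + 1/25*0/1, 6/25 + 1/25*1/5) = [6/25, 31/125)
  'e': [6/25 + 1/25*1/5, 6/25 + 1/25*2/5) = [31/125, 32/125)
  'a': [6/25 + 1/25*2/5, 6/25 + 1/25*7/10) = [32/125, 67/250) <- contains code 131/500
  'c': [6/25 + 1/25*7/10, 6/25 + 1/25*1/1) = [67/250, 7/25)
  emit 'a', narrow to [32/125, 67/250)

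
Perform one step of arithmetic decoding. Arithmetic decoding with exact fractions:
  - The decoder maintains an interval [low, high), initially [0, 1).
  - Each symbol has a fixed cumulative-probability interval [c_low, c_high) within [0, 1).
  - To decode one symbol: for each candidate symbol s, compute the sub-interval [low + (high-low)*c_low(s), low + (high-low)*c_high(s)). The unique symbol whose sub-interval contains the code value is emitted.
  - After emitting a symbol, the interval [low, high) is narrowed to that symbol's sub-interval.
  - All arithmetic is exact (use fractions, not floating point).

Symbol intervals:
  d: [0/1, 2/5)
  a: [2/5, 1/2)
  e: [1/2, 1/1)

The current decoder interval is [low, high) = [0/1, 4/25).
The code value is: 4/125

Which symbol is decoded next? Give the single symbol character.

Answer: d

Derivation:
Interval width = high − low = 4/25 − 0/1 = 4/25
Scaled code = (code − low) / width = (4/125 − 0/1) / 4/25 = 1/5
  d: [0/1, 2/5) ← scaled code falls here ✓
  a: [2/5, 1/2) 
  e: [1/2, 1/1) 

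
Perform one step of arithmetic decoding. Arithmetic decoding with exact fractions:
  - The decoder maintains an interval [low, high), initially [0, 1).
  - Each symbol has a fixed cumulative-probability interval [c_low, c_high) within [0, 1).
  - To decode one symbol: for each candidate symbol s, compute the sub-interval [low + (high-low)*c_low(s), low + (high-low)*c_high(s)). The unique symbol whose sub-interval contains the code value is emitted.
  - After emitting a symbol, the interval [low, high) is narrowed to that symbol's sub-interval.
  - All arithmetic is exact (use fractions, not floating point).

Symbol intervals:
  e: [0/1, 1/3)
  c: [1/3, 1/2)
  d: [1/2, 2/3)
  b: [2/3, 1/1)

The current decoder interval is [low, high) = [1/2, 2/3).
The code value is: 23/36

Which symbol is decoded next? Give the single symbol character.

Answer: b

Derivation:
Interval width = high − low = 2/3 − 1/2 = 1/6
Scaled code = (code − low) / width = (23/36 − 1/2) / 1/6 = 5/6
  e: [0/1, 1/3) 
  c: [1/3, 1/2) 
  d: [1/2, 2/3) 
  b: [2/3, 1/1) ← scaled code falls here ✓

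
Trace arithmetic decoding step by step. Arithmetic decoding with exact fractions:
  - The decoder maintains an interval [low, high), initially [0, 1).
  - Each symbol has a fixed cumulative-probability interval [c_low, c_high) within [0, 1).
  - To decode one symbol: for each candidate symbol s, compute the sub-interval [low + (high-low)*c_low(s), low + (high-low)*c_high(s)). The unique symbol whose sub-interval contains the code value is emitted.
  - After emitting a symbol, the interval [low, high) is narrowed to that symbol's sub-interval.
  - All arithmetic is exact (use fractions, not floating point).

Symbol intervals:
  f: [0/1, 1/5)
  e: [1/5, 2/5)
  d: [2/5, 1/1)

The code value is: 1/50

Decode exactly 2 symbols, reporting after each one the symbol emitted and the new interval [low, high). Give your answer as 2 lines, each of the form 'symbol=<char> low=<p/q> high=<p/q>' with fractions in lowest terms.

Answer: symbol=f low=0/1 high=1/5
symbol=f low=0/1 high=1/25

Derivation:
Step 1: interval [0/1, 1/1), width = 1/1 - 0/1 = 1/1
  'f': [0/1 + 1/1*0/1, 0/1 + 1/1*1/5) = [0/1, 1/5) <- contains code 1/50
  'e': [0/1 + 1/1*1/5, 0/1 + 1/1*2/5) = [1/5, 2/5)
  'd': [0/1 + 1/1*2/5, 0/1 + 1/1*1/1) = [2/5, 1/1)
  emit 'f', narrow to [0/1, 1/5)
Step 2: interval [0/1, 1/5), width = 1/5 - 0/1 = 1/5
  'f': [0/1 + 1/5*0/1, 0/1 + 1/5*1/5) = [0/1, 1/25) <- contains code 1/50
  'e': [0/1 + 1/5*1/5, 0/1 + 1/5*2/5) = [1/25, 2/25)
  'd': [0/1 + 1/5*2/5, 0/1 + 1/5*1/1) = [2/25, 1/5)
  emit 'f', narrow to [0/1, 1/25)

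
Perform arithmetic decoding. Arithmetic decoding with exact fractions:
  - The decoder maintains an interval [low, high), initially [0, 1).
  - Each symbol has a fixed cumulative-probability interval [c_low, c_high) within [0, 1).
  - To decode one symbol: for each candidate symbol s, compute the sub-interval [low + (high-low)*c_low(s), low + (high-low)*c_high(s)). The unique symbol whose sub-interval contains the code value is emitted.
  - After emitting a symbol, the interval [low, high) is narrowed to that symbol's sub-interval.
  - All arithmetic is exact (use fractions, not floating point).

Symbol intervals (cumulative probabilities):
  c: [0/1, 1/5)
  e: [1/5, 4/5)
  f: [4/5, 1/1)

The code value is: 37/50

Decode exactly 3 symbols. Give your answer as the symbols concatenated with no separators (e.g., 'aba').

Step 1: interval [0/1, 1/1), width = 1/1 - 0/1 = 1/1
  'c': [0/1 + 1/1*0/1, 0/1 + 1/1*1/5) = [0/1, 1/5)
  'e': [0/1 + 1/1*1/5, 0/1 + 1/1*4/5) = [1/5, 4/5) <- contains code 37/50
  'f': [0/1 + 1/1*4/5, 0/1 + 1/1*1/1) = [4/5, 1/1)
  emit 'e', narrow to [1/5, 4/5)
Step 2: interval [1/5, 4/5), width = 4/5 - 1/5 = 3/5
  'c': [1/5 + 3/5*0/1, 1/5 + 3/5*1/5) = [1/5, 8/25)
  'e': [1/5 + 3/5*1/5, 1/5 + 3/5*4/5) = [8/25, 17/25)
  'f': [1/5 + 3/5*4/5, 1/5 + 3/5*1/1) = [17/25, 4/5) <- contains code 37/50
  emit 'f', narrow to [17/25, 4/5)
Step 3: interval [17/25, 4/5), width = 4/5 - 17/25 = 3/25
  'c': [17/25 + 3/25*0/1, 17/25 + 3/25*1/5) = [17/25, 88/125)
  'e': [17/25 + 3/25*1/5, 17/25 + 3/25*4/5) = [88/125, 97/125) <- contains code 37/50
  'f': [17/25 + 3/25*4/5, 17/25 + 3/25*1/1) = [97/125, 4/5)
  emit 'e', narrow to [88/125, 97/125)

Answer: efe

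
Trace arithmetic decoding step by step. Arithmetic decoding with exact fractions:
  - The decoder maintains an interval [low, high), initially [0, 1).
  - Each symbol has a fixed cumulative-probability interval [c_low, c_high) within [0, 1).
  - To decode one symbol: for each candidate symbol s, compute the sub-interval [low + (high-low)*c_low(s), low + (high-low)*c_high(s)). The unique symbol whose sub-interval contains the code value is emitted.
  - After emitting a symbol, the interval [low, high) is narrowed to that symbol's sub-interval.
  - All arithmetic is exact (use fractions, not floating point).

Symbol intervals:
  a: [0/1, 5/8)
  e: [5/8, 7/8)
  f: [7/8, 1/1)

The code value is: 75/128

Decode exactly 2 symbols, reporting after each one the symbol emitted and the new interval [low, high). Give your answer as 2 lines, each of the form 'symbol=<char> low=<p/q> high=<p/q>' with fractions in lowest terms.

Answer: symbol=a low=0/1 high=5/8
symbol=f low=35/64 high=5/8

Derivation:
Step 1: interval [0/1, 1/1), width = 1/1 - 0/1 = 1/1
  'a': [0/1 + 1/1*0/1, 0/1 + 1/1*5/8) = [0/1, 5/8) <- contains code 75/128
  'e': [0/1 + 1/1*5/8, 0/1 + 1/1*7/8) = [5/8, 7/8)
  'f': [0/1 + 1/1*7/8, 0/1 + 1/1*1/1) = [7/8, 1/1)
  emit 'a', narrow to [0/1, 5/8)
Step 2: interval [0/1, 5/8), width = 5/8 - 0/1 = 5/8
  'a': [0/1 + 5/8*0/1, 0/1 + 5/8*5/8) = [0/1, 25/64)
  'e': [0/1 + 5/8*5/8, 0/1 + 5/8*7/8) = [25/64, 35/64)
  'f': [0/1 + 5/8*7/8, 0/1 + 5/8*1/1) = [35/64, 5/8) <- contains code 75/128
  emit 'f', narrow to [35/64, 5/8)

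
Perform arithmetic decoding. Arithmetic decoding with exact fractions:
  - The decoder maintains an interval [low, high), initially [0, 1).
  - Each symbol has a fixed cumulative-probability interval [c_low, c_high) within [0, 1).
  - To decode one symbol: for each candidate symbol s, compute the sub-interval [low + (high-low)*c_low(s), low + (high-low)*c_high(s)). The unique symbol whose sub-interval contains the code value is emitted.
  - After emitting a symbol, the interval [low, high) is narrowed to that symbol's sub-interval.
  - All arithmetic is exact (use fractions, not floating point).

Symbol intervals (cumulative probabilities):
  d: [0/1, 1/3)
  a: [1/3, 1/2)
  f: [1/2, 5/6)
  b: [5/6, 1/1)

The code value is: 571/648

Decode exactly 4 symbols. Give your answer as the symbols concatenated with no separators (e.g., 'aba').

Step 1: interval [0/1, 1/1), width = 1/1 - 0/1 = 1/1
  'd': [0/1 + 1/1*0/1, 0/1 + 1/1*1/3) = [0/1, 1/3)
  'a': [0/1 + 1/1*1/3, 0/1 + 1/1*1/2) = [1/3, 1/2)
  'f': [0/1 + 1/1*1/2, 0/1 + 1/1*5/6) = [1/2, 5/6)
  'b': [0/1 + 1/1*5/6, 0/1 + 1/1*1/1) = [5/6, 1/1) <- contains code 571/648
  emit 'b', narrow to [5/6, 1/1)
Step 2: interval [5/6, 1/1), width = 1/1 - 5/6 = 1/6
  'd': [5/6 + 1/6*0/1, 5/6 + 1/6*1/3) = [5/6, 8/9) <- contains code 571/648
  'a': [5/6 + 1/6*1/3, 5/6 + 1/6*1/2) = [8/9, 11/12)
  'f': [5/6 + 1/6*1/2, 5/6 + 1/6*5/6) = [11/12, 35/36)
  'b': [5/6 + 1/6*5/6, 5/6 + 1/6*1/1) = [35/36, 1/1)
  emit 'd', narrow to [5/6, 8/9)
Step 3: interval [5/6, 8/9), width = 8/9 - 5/6 = 1/18
  'd': [5/6 + 1/18*0/1, 5/6 + 1/18*1/3) = [5/6, 23/27)
  'a': [5/6 + 1/18*1/3, 5/6 + 1/18*1/2) = [23/27, 31/36)
  'f': [5/6 + 1/18*1/2, 5/6 + 1/18*5/6) = [31/36, 95/108)
  'b': [5/6 + 1/18*5/6, 5/6 + 1/18*1/1) = [95/108, 8/9) <- contains code 571/648
  emit 'b', narrow to [95/108, 8/9)
Step 4: interval [95/108, 8/9), width = 8/9 - 95/108 = 1/108
  'd': [95/108 + 1/108*0/1, 95/108 + 1/108*1/3) = [95/108, 143/162) <- contains code 571/648
  'a': [95/108 + 1/108*1/3, 95/108 + 1/108*1/2) = [143/162, 191/216)
  'f': [95/108 + 1/108*1/2, 95/108 + 1/108*5/6) = [191/216, 575/648)
  'b': [95/108 + 1/108*5/6, 95/108 + 1/108*1/1) = [575/648, 8/9)
  emit 'd', narrow to [95/108, 143/162)

Answer: bdbd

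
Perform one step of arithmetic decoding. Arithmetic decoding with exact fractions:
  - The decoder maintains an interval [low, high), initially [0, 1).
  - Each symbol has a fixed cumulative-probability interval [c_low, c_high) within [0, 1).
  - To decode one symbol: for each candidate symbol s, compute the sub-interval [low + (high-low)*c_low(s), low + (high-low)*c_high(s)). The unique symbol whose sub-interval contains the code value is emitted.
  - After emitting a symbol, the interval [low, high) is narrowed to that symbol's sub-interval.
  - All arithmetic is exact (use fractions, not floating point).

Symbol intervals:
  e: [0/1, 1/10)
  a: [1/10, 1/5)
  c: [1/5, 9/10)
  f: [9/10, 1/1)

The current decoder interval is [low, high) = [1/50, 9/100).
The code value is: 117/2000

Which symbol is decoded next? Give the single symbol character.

Answer: c

Derivation:
Interval width = high − low = 9/100 − 1/50 = 7/100
Scaled code = (code − low) / width = (117/2000 − 1/50) / 7/100 = 11/20
  e: [0/1, 1/10) 
  a: [1/10, 1/5) 
  c: [1/5, 9/10) ← scaled code falls here ✓
  f: [9/10, 1/1) 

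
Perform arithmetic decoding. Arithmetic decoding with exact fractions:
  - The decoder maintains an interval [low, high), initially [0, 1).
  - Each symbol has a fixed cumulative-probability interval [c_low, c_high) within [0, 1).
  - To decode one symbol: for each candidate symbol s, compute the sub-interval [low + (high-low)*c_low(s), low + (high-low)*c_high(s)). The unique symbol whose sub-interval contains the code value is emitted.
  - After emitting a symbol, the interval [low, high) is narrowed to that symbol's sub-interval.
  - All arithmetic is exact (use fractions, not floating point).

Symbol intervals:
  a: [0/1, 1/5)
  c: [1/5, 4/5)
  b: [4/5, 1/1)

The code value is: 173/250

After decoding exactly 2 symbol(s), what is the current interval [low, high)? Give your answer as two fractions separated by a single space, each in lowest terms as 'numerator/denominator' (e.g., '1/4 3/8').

Answer: 17/25 4/5

Derivation:
Step 1: interval [0/1, 1/1), width = 1/1 - 0/1 = 1/1
  'a': [0/1 + 1/1*0/1, 0/1 + 1/1*1/5) = [0/1, 1/5)
  'c': [0/1 + 1/1*1/5, 0/1 + 1/1*4/5) = [1/5, 4/5) <- contains code 173/250
  'b': [0/1 + 1/1*4/5, 0/1 + 1/1*1/1) = [4/5, 1/1)
  emit 'c', narrow to [1/5, 4/5)
Step 2: interval [1/5, 4/5), width = 4/5 - 1/5 = 3/5
  'a': [1/5 + 3/5*0/1, 1/5 + 3/5*1/5) = [1/5, 8/25)
  'c': [1/5 + 3/5*1/5, 1/5 + 3/5*4/5) = [8/25, 17/25)
  'b': [1/5 + 3/5*4/5, 1/5 + 3/5*1/1) = [17/25, 4/5) <- contains code 173/250
  emit 'b', narrow to [17/25, 4/5)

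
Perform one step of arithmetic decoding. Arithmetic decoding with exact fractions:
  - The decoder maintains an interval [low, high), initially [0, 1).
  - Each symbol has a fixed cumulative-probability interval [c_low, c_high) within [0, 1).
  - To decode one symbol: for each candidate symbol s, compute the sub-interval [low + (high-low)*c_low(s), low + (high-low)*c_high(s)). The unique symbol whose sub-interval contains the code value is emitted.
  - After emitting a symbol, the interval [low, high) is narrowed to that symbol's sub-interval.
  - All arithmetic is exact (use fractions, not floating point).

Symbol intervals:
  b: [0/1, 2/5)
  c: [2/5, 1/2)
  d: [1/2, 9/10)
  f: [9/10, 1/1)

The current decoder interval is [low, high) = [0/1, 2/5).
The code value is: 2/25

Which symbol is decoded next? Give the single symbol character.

Interval width = high − low = 2/5 − 0/1 = 2/5
Scaled code = (code − low) / width = (2/25 − 0/1) / 2/5 = 1/5
  b: [0/1, 2/5) ← scaled code falls here ✓
  c: [2/5, 1/2) 
  d: [1/2, 9/10) 
  f: [9/10, 1/1) 

Answer: b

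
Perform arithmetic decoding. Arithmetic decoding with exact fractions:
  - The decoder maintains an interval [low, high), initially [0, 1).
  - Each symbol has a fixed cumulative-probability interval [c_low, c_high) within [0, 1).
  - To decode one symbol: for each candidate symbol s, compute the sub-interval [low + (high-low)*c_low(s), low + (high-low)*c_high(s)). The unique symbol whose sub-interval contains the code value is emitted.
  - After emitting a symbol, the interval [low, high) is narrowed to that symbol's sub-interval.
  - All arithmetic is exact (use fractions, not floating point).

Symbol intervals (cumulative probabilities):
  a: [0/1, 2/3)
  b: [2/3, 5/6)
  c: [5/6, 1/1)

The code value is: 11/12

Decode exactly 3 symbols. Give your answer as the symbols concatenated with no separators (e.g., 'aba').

Step 1: interval [0/1, 1/1), width = 1/1 - 0/1 = 1/1
  'a': [0/1 + 1/1*0/1, 0/1 + 1/1*2/3) = [0/1, 2/3)
  'b': [0/1 + 1/1*2/3, 0/1 + 1/1*5/6) = [2/3, 5/6)
  'c': [0/1 + 1/1*5/6, 0/1 + 1/1*1/1) = [5/6, 1/1) <- contains code 11/12
  emit 'c', narrow to [5/6, 1/1)
Step 2: interval [5/6, 1/1), width = 1/1 - 5/6 = 1/6
  'a': [5/6 + 1/6*0/1, 5/6 + 1/6*2/3) = [5/6, 17/18) <- contains code 11/12
  'b': [5/6 + 1/6*2/3, 5/6 + 1/6*5/6) = [17/18, 35/36)
  'c': [5/6 + 1/6*5/6, 5/6 + 1/6*1/1) = [35/36, 1/1)
  emit 'a', narrow to [5/6, 17/18)
Step 3: interval [5/6, 17/18), width = 17/18 - 5/6 = 1/9
  'a': [5/6 + 1/9*0/1, 5/6 + 1/9*2/3) = [5/6, 49/54)
  'b': [5/6 + 1/9*2/3, 5/6 + 1/9*5/6) = [49/54, 25/27) <- contains code 11/12
  'c': [5/6 + 1/9*5/6, 5/6 + 1/9*1/1) = [25/27, 17/18)
  emit 'b', narrow to [49/54, 25/27)

Answer: cab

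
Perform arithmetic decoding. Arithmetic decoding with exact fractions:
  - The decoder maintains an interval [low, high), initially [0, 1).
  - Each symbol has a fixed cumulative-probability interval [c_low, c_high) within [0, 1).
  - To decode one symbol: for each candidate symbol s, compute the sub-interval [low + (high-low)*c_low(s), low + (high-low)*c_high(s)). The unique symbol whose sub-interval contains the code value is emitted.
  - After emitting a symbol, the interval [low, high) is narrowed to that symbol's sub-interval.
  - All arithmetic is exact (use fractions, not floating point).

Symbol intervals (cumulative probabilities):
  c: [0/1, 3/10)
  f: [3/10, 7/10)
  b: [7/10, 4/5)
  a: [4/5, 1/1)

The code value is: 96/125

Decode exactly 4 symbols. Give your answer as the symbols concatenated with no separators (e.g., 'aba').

Answer: bfab

Derivation:
Step 1: interval [0/1, 1/1), width = 1/1 - 0/1 = 1/1
  'c': [0/1 + 1/1*0/1, 0/1 + 1/1*3/10) = [0/1, 3/10)
  'f': [0/1 + 1/1*3/10, 0/1 + 1/1*7/10) = [3/10, 7/10)
  'b': [0/1 + 1/1*7/10, 0/1 + 1/1*4/5) = [7/10, 4/5) <- contains code 96/125
  'a': [0/1 + 1/1*4/5, 0/1 + 1/1*1/1) = [4/5, 1/1)
  emit 'b', narrow to [7/10, 4/5)
Step 2: interval [7/10, 4/5), width = 4/5 - 7/10 = 1/10
  'c': [7/10 + 1/10*0/1, 7/10 + 1/10*3/10) = [7/10, 73/100)
  'f': [7/10 + 1/10*3/10, 7/10 + 1/10*7/10) = [73/100, 77/100) <- contains code 96/125
  'b': [7/10 + 1/10*7/10, 7/10 + 1/10*4/5) = [77/100, 39/50)
  'a': [7/10 + 1/10*4/5, 7/10 + 1/10*1/1) = [39/50, 4/5)
  emit 'f', narrow to [73/100, 77/100)
Step 3: interval [73/100, 77/100), width = 77/100 - 73/100 = 1/25
  'c': [73/100 + 1/25*0/1, 73/100 + 1/25*3/10) = [73/100, 371/500)
  'f': [73/100 + 1/25*3/10, 73/100 + 1/25*7/10) = [371/500, 379/500)
  'b': [73/100 + 1/25*7/10, 73/100 + 1/25*4/5) = [379/500, 381/500)
  'a': [73/100 + 1/25*4/5, 73/100 + 1/25*1/1) = [381/500, 77/100) <- contains code 96/125
  emit 'a', narrow to [381/500, 77/100)
Step 4: interval [381/500, 77/100), width = 77/100 - 381/500 = 1/125
  'c': [381/500 + 1/125*0/1, 381/500 + 1/125*3/10) = [381/500, 1911/2500)
  'f': [381/500 + 1/125*3/10, 381/500 + 1/125*7/10) = [1911/2500, 1919/2500)
  'b': [381/500 + 1/125*7/10, 381/500 + 1/125*4/5) = [1919/2500, 1921/2500) <- contains code 96/125
  'a': [381/500 + 1/125*4/5, 381/500 + 1/125*1/1) = [1921/2500, 77/100)
  emit 'b', narrow to [1919/2500, 1921/2500)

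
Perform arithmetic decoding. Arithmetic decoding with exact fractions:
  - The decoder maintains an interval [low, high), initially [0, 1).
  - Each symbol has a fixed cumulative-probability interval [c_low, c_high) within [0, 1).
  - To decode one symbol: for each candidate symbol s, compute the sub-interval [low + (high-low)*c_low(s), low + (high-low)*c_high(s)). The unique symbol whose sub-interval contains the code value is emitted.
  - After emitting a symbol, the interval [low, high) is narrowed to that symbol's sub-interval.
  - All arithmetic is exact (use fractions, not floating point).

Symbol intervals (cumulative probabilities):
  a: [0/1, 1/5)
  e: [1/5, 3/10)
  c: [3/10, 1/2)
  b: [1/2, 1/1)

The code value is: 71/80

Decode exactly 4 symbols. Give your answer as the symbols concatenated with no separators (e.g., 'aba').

Step 1: interval [0/1, 1/1), width = 1/1 - 0/1 = 1/1
  'a': [0/1 + 1/1*0/1, 0/1 + 1/1*1/5) = [0/1, 1/5)
  'e': [0/1 + 1/1*1/5, 0/1 + 1/1*3/10) = [1/5, 3/10)
  'c': [0/1 + 1/1*3/10, 0/1 + 1/1*1/2) = [3/10, 1/2)
  'b': [0/1 + 1/1*1/2, 0/1 + 1/1*1/1) = [1/2, 1/1) <- contains code 71/80
  emit 'b', narrow to [1/2, 1/1)
Step 2: interval [1/2, 1/1), width = 1/1 - 1/2 = 1/2
  'a': [1/2 + 1/2*0/1, 1/2 + 1/2*1/5) = [1/2, 3/5)
  'e': [1/2 + 1/2*1/5, 1/2 + 1/2*3/10) = [3/5, 13/20)
  'c': [1/2 + 1/2*3/10, 1/2 + 1/2*1/2) = [13/20, 3/4)
  'b': [1/2 + 1/2*1/2, 1/2 + 1/2*1/1) = [3/4, 1/1) <- contains code 71/80
  emit 'b', narrow to [3/4, 1/1)
Step 3: interval [3/4, 1/1), width = 1/1 - 3/4 = 1/4
  'a': [3/4 + 1/4*0/1, 3/4 + 1/4*1/5) = [3/4, 4/5)
  'e': [3/4 + 1/4*1/5, 3/4 + 1/4*3/10) = [4/5, 33/40)
  'c': [3/4 + 1/4*3/10, 3/4 + 1/4*1/2) = [33/40, 7/8)
  'b': [3/4 + 1/4*1/2, 3/4 + 1/4*1/1) = [7/8, 1/1) <- contains code 71/80
  emit 'b', narrow to [7/8, 1/1)
Step 4: interval [7/8, 1/1), width = 1/1 - 7/8 = 1/8
  'a': [7/8 + 1/8*0/1, 7/8 + 1/8*1/5) = [7/8, 9/10) <- contains code 71/80
  'e': [7/8 + 1/8*1/5, 7/8 + 1/8*3/10) = [9/10, 73/80)
  'c': [7/8 + 1/8*3/10, 7/8 + 1/8*1/2) = [73/80, 15/16)
  'b': [7/8 + 1/8*1/2, 7/8 + 1/8*1/1) = [15/16, 1/1)
  emit 'a', narrow to [7/8, 9/10)

Answer: bbba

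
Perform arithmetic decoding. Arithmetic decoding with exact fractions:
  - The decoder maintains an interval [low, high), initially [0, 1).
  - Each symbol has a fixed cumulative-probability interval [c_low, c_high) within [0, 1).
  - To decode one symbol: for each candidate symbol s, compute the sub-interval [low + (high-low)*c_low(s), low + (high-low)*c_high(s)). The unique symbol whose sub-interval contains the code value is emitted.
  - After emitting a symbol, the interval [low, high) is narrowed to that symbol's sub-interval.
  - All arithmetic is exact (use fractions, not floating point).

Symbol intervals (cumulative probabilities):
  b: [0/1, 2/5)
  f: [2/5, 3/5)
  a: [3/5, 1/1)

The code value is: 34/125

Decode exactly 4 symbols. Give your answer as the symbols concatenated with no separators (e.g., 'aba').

Step 1: interval [0/1, 1/1), width = 1/1 - 0/1 = 1/1
  'b': [0/1 + 1/1*0/1, 0/1 + 1/1*2/5) = [0/1, 2/5) <- contains code 34/125
  'f': [0/1 + 1/1*2/5, 0/1 + 1/1*3/5) = [2/5, 3/5)
  'a': [0/1 + 1/1*3/5, 0/1 + 1/1*1/1) = [3/5, 1/1)
  emit 'b', narrow to [0/1, 2/5)
Step 2: interval [0/1, 2/5), width = 2/5 - 0/1 = 2/5
  'b': [0/1 + 2/5*0/1, 0/1 + 2/5*2/5) = [0/1, 4/25)
  'f': [0/1 + 2/5*2/5, 0/1 + 2/5*3/5) = [4/25, 6/25)
  'a': [0/1 + 2/5*3/5, 0/1 + 2/5*1/1) = [6/25, 2/5) <- contains code 34/125
  emit 'a', narrow to [6/25, 2/5)
Step 3: interval [6/25, 2/5), width = 2/5 - 6/25 = 4/25
  'b': [6/25 + 4/25*0/1, 6/25 + 4/25*2/5) = [6/25, 38/125) <- contains code 34/125
  'f': [6/25 + 4/25*2/5, 6/25 + 4/25*3/5) = [38/125, 42/125)
  'a': [6/25 + 4/25*3/5, 6/25 + 4/25*1/1) = [42/125, 2/5)
  emit 'b', narrow to [6/25, 38/125)
Step 4: interval [6/25, 38/125), width = 38/125 - 6/25 = 8/125
  'b': [6/25 + 8/125*0/1, 6/25 + 8/125*2/5) = [6/25, 166/625)
  'f': [6/25 + 8/125*2/5, 6/25 + 8/125*3/5) = [166/625, 174/625) <- contains code 34/125
  'a': [6/25 + 8/125*3/5, 6/25 + 8/125*1/1) = [174/625, 38/125)
  emit 'f', narrow to [166/625, 174/625)

Answer: babf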